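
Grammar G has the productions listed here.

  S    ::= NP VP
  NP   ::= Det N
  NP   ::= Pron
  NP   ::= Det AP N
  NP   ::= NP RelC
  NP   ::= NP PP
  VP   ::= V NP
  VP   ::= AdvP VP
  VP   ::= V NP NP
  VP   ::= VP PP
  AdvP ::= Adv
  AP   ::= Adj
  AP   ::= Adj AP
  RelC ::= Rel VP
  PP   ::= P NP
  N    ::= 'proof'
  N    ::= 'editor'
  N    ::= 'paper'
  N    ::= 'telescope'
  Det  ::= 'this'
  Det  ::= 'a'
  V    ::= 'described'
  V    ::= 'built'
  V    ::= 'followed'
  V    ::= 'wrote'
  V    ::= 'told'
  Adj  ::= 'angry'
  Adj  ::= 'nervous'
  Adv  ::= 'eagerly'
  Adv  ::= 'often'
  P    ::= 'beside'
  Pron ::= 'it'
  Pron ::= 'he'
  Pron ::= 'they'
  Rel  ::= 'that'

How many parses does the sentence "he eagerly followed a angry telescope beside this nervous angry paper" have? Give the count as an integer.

Two of the 3 distinct bracketings:
[S [NP [Pron he]] [VP [AdvP [Adv eagerly]] [VP [V followed] [NP [NP [Det a] [AP [Adj angry]] [N telescope]] [PP [P beside] [NP [Det this] [AP [Adj nervous] [AP [Adj angry]]] [N paper]]]]]]]
[S [NP [Pron he]] [VP [AdvP [Adv eagerly]] [VP [VP [V followed] [NP [Det a] [AP [Adj angry]] [N telescope]]] [PP [P beside] [NP [Det this] [AP [Adj nervous] [AP [Adj angry]]] [N paper]]]]]]
The difference turns on whether NP → NP PP is used at the relevant span, versus an alternative expansion of NP.

3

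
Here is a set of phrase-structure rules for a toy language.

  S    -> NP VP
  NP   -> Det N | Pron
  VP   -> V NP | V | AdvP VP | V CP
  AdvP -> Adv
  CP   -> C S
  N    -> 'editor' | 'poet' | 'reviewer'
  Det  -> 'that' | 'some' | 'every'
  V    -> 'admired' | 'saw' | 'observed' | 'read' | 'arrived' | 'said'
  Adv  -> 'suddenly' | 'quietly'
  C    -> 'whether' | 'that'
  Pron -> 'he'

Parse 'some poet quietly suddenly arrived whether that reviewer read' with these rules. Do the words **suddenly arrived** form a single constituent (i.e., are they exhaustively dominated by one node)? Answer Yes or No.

[S [NP [Det some] [N poet]] [VP [AdvP [Adv quietly]] [VP [AdvP [Adv suddenly]] [VP [V arrived] [CP [C whether] [S [NP [Det that] [N reviewer]] [VP [V read]]]]]]]]
The smallest constituent containing 'suddenly arrived' is the VP spanning 'suddenly arrived whether that reviewer read'; no single node in the tree dominates exactly the given words.

No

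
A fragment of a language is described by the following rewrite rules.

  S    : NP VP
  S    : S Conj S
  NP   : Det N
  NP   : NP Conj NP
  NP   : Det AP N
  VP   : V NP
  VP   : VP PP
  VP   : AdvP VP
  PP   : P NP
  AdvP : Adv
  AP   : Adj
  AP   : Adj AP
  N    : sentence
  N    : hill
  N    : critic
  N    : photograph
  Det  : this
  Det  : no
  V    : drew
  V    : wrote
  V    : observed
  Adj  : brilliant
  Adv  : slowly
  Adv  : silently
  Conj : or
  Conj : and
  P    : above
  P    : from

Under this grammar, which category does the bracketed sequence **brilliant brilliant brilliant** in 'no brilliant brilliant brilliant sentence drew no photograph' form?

[S [NP [Det no] [AP [Adj brilliant] [AP [Adj brilliant] [AP [Adj brilliant]]]] [N sentence]] [VP [V drew] [NP [Det no] [N photograph]]]]
The span 'brilliant brilliant brilliant' is the AP node built by AP → Adj AP.

AP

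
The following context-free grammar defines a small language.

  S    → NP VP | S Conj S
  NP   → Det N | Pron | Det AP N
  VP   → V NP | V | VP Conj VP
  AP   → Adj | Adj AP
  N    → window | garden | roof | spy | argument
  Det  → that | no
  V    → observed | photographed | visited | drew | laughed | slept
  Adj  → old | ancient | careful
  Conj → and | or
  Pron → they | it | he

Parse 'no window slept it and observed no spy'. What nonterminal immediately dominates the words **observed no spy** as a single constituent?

[S [NP [Det no] [N window]] [VP [VP [V slept] [NP [Pron it]]] [Conj and] [VP [V observed] [NP [Det no] [N spy]]]]]
The span 'observed no spy' is the VP node built by VP → V NP.

VP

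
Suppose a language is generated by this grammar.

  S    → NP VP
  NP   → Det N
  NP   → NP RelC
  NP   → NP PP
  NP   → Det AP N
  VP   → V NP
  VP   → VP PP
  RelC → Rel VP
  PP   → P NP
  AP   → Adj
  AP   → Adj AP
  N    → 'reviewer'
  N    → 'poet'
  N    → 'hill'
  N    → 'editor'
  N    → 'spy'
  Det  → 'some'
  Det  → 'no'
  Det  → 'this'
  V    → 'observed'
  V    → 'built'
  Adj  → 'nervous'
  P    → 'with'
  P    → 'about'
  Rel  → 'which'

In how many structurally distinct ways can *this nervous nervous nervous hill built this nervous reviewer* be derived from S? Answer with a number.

1

[S [NP [Det this] [AP [Adj nervous] [AP [Adj nervous] [AP [Adj nervous]]]] [N hill]] [VP [V built] [NP [Det this] [AP [Adj nervous]] [N reviewer]]]]
No rule offers an alternative attachment or grouping for any span, so this is the only derivation.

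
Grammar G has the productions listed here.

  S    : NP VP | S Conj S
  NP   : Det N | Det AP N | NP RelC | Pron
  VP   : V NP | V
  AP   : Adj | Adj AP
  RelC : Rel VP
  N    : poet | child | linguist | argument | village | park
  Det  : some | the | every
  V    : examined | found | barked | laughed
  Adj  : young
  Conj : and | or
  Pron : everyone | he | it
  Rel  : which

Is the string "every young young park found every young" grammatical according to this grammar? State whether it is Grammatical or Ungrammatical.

Ungrammatical

For S → NP VP, the only prefix that parses as NP is 'every young young park', but the remainder 'found every young' is not a VP under these rules. The alternative S rule S → S Conj S likewise has no satisfying split.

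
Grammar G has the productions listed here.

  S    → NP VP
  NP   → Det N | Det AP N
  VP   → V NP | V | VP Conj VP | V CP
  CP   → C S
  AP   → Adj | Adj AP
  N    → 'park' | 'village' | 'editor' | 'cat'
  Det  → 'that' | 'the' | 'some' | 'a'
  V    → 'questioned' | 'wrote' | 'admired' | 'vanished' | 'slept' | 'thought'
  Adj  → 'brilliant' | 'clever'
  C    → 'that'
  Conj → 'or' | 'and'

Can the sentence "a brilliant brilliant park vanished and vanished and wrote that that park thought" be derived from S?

[S [NP [Det a] [AP [Adj brilliant] [AP [Adj brilliant]]] [N park]] [VP [VP [V vanished]] [Conj and] [VP [VP [V vanished]] [Conj and] [VP [V wrote] [CP [C that] [S [NP [Det that] [N park]] [VP [V thought]]]]]]]]
Every word is introduced by a lexical rule and the phrasal rules combine the resulting categories into a single S.

Grammatical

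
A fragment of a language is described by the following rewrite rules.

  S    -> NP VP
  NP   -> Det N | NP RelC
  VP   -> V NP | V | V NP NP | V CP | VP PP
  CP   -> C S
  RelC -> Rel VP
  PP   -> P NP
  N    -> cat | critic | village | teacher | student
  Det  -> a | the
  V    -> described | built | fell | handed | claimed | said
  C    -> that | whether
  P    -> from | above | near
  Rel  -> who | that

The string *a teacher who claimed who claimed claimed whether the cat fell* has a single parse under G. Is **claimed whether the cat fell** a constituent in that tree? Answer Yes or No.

Yes

[S [NP [NP [NP [Det a] [N teacher]] [RelC [Rel who] [VP [V claimed]]]] [RelC [Rel who] [VP [V claimed]]]] [VP [V claimed] [CP [C whether] [S [NP [Det the] [N cat]] [VP [V fell]]]]]]
The words 'claimed whether the cat fell' are exhaustively dominated by a single VP node (built by VP → V CP), so they form a constituent.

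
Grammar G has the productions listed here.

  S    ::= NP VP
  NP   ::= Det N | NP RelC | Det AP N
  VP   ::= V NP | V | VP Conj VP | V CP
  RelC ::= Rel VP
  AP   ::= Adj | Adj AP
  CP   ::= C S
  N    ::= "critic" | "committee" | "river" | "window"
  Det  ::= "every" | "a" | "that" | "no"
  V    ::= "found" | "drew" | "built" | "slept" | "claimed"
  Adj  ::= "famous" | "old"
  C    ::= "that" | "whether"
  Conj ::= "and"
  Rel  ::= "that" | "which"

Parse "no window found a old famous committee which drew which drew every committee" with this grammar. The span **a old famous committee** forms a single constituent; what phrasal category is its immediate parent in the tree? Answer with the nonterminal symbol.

NP

S
  NP
    Det: no
    N: window
  VP
    V: found
    NP
      NP
        NP
          Det: a
          AP
            Adj: old
            AP
              Adj: famous
          N: committee
        RelC
          Rel: which
          VP
            V: drew
      RelC
        Rel: which
        VP
          V: drew
          NP
            Det: every
            N: committee
The span 'a old famous committee' is the NP node built by NP → Det AP N.
Its mother is the NP built by NP → NP RelC.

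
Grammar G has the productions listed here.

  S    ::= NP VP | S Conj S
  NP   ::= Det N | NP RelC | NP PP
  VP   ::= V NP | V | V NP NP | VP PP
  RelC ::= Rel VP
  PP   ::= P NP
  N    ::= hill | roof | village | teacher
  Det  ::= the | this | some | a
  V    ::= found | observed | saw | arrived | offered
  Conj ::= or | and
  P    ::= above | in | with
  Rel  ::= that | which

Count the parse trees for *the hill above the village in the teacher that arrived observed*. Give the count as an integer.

Two of the 5 distinct bracketings:
[S [NP [NP [NP [Det the] [N hill]] [PP [P above] [NP [NP [Det the] [N village]] [PP [P in] [NP [Det the] [N teacher]]]]]] [RelC [Rel that] [VP [V arrived]]]] [VP [V observed]]]
[S [NP [NP [NP [NP [Det the] [N hill]] [PP [P above] [NP [Det the] [N village]]]] [PP [P in] [NP [Det the] [N teacher]]]] [RelC [Rel that] [VP [V arrived]]]] [VP [V observed]]]
The trees differ in how a recursive rule is bracketed over the same span.

5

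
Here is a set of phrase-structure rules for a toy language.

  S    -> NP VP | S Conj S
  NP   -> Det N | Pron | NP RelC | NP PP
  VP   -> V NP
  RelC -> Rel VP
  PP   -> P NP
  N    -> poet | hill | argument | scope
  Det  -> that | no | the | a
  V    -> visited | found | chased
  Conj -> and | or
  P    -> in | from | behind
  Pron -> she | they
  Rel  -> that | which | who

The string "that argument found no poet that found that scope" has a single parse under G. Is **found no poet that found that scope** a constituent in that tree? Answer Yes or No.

[S [NP [Det that] [N argument]] [VP [V found] [NP [NP [Det no] [N poet]] [RelC [Rel that] [VP [V found] [NP [Det that] [N scope]]]]]]]
The words 'found no poet that found that scope' are exhaustively dominated by a single VP node (built by VP → V NP), so they form a constituent.

Yes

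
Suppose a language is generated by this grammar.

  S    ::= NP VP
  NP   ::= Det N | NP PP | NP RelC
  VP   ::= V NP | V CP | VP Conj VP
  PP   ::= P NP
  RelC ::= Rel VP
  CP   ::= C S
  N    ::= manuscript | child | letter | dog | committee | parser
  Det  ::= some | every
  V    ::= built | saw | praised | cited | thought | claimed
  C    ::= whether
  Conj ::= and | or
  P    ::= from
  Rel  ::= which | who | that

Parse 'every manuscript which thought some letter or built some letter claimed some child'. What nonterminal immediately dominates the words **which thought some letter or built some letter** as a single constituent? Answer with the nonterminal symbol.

RelC

S
  NP
    NP
      Det: every
      N: manuscript
    RelC
      Rel: which
      VP
        VP
          V: thought
          NP
            Det: some
            N: letter
        Conj: or
        VP
          V: built
          NP
            Det: some
            N: letter
  VP
    V: claimed
    NP
      Det: some
      N: child
The span 'which thought some letter or built some letter' is the RelC node built by RelC → Rel VP.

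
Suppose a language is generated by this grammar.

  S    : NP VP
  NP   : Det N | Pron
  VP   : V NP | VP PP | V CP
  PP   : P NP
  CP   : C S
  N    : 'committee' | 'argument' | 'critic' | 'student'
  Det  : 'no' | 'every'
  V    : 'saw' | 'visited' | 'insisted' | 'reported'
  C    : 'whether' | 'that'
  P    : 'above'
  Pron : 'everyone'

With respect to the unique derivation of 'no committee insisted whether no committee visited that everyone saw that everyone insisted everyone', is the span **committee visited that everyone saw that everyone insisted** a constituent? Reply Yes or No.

[S [NP [Det no] [N committee]] [VP [V insisted] [CP [C whether] [S [NP [Det no] [N committee]] [VP [V visited] [CP [C that] [S [NP [Pron everyone]] [VP [V saw] [CP [C that] [S [NP [Pron everyone]] [VP [V insisted] [NP [Pron everyone]]]]]]]]]]]]]
The smallest constituent containing 'committee visited that everyone saw that everyone insisted' is the S spanning 'no committee visited that everyone saw that everyone insisted everyone'; no single node in the tree dominates exactly the given words.

No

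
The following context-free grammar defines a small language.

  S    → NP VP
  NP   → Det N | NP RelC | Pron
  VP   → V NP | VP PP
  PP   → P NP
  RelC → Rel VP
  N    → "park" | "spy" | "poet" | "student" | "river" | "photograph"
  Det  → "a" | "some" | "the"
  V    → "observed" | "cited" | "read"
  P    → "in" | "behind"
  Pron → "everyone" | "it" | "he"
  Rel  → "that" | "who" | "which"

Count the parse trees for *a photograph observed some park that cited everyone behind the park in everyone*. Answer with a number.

3

Two of the 3 distinct bracketings:
[S [NP [Det a] [N photograph]] [VP [V observed] [NP [NP [Det some] [N park]] [RelC [Rel that] [VP [VP [VP [V cited] [NP [Pron everyone]]] [PP [P behind] [NP [Det the] [N park]]]] [PP [P in] [NP [Pron everyone]]]]]]]]
[S [NP [Det a] [N photograph]] [VP [VP [V observed] [NP [NP [Det some] [N park]] [RelC [Rel that] [VP [VP [V cited] [NP [Pron everyone]]] [PP [P behind] [NP [Det the] [N park]]]]]]] [PP [P in] [NP [Pron everyone]]]]]
The trees differ in how a recursive rule is bracketed over the same span.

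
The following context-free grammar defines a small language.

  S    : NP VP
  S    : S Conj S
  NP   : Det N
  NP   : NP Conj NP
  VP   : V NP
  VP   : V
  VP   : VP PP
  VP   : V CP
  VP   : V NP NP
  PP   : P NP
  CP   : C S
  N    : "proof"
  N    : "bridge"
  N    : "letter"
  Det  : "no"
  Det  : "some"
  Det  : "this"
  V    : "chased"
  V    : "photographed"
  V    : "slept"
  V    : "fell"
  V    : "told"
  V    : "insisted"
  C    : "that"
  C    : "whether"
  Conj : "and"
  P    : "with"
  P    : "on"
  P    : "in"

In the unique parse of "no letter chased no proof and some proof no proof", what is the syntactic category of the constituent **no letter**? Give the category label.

NP

S
  NP
    Det: no
    N: letter
  VP
    V: chased
    NP
      NP
        Det: no
        N: proof
      Conj: and
      NP
        Det: some
        N: proof
    NP
      Det: no
      N: proof
The span 'no letter' is the NP node built by NP → Det N.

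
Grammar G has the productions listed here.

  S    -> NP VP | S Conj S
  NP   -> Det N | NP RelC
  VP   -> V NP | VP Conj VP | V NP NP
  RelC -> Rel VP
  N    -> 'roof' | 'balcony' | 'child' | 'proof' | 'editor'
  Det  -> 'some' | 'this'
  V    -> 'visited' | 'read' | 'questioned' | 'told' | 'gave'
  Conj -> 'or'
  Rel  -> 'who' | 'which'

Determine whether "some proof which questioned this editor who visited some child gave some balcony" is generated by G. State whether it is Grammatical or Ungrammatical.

Grammatical

S
  NP
    NP
      Det: some
      N: proof
    RelC
      Rel: which
      VP
        V: questioned
        NP
          NP
            Det: this
            N: editor
          RelC
            Rel: who
            VP
              V: visited
              NP
                Det: some
                N: child
  VP
    V: gave
    NP
      Det: some
      N: balcony
Each bracket corresponds to one application of a listed rule, so the string is derivable from S.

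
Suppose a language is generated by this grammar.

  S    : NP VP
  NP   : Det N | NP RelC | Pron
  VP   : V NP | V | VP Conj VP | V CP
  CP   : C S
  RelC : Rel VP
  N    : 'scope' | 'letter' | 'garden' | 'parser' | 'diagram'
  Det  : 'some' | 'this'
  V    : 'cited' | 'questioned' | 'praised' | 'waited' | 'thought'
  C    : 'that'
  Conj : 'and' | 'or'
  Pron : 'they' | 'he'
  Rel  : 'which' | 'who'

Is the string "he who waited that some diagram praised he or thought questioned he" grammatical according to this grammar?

[S [NP [NP [Pron he]] [RelC [Rel who] [VP [VP [V waited] [CP [C that] [S [NP [Det some] [N diagram]] [VP [V praised] [NP [Pron he]]]]]] [Conj or] [VP [V thought]]]]] [VP [V questioned] [NP [Pron he]]]]
Each bracket corresponds to one application of a listed rule, so the string is derivable from S.

Grammatical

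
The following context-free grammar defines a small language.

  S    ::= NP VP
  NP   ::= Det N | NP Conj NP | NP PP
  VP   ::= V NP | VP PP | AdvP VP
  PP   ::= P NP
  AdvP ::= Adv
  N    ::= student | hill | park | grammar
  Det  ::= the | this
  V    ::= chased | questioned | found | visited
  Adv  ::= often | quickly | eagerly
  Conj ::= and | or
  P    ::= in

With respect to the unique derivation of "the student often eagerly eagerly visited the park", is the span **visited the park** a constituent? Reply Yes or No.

Yes

[S [NP [Det the] [N student]] [VP [AdvP [Adv often]] [VP [AdvP [Adv eagerly]] [VP [AdvP [Adv eagerly]] [VP [V visited] [NP [Det the] [N park]]]]]]]
The words 'visited the park' are exhaustively dominated by a single VP node (built by VP → V NP), so they form a constituent.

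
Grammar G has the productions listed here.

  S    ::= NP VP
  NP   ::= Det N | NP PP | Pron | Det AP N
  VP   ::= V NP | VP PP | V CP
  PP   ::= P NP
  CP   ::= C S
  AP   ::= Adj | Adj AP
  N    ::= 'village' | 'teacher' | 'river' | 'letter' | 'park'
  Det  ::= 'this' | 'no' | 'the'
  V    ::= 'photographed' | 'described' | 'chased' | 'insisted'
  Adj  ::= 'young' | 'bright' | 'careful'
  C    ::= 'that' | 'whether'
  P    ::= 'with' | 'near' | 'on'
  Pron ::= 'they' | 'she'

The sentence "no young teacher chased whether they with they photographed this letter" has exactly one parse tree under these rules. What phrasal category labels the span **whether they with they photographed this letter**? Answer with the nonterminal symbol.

CP

[S [NP [Det no] [AP [Adj young]] [N teacher]] [VP [V chased] [CP [C whether] [S [NP [NP [Pron they]] [PP [P with] [NP [Pron they]]]] [VP [V photographed] [NP [Det this] [N letter]]]]]]]
The span 'whether they with they photographed this letter' is the CP node built by CP → C S.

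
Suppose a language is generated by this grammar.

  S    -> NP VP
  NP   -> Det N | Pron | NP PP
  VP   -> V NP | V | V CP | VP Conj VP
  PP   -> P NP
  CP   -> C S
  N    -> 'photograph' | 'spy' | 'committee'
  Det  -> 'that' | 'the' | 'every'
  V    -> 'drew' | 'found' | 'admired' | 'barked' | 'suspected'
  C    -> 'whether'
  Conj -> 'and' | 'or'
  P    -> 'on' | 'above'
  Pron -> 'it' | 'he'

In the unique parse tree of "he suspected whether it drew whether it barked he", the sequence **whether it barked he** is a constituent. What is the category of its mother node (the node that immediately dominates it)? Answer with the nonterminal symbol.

VP

S
  NP
    Pron: he
  VP
    V: suspected
    CP
      C: whether
      S
        NP
          Pron: it
        VP
          V: drew
          CP
            C: whether
            S
              NP
                Pron: it
              VP
                V: barked
                NP
                  Pron: he
The span 'whether it barked he' is the CP node built by CP → C S.
Its mother is the VP built by VP → V CP.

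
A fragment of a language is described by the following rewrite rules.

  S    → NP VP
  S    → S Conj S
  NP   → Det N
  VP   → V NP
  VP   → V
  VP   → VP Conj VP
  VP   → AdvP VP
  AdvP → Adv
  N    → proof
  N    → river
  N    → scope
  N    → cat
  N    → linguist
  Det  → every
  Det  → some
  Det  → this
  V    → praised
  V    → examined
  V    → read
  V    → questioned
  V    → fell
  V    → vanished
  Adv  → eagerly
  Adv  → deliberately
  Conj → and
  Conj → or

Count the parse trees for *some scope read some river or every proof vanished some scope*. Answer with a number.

[S [S [NP [Det some] [N scope]] [VP [V read] [NP [Det some] [N river]]]] [Conj or] [S [NP [Det every] [N proof]] [VP [V vanished] [NP [Det some] [N scope]]]]]
No rule offers an alternative attachment or grouping for any span, so this is the only derivation.

1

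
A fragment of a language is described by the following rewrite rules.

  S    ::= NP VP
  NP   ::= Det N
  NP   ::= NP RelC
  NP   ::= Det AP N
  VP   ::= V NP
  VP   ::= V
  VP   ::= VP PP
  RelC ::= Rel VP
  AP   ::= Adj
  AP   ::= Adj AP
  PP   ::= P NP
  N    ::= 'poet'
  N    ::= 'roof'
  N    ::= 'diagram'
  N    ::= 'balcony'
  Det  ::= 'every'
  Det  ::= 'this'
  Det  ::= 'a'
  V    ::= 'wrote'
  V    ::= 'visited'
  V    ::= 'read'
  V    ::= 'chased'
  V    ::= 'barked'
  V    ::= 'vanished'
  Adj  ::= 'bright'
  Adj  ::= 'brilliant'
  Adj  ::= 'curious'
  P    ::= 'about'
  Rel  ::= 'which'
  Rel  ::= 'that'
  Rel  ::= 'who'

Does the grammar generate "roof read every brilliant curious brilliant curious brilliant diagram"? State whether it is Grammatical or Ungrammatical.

For S → NP VP, no prefix of the string parses as an NP.

Ungrammatical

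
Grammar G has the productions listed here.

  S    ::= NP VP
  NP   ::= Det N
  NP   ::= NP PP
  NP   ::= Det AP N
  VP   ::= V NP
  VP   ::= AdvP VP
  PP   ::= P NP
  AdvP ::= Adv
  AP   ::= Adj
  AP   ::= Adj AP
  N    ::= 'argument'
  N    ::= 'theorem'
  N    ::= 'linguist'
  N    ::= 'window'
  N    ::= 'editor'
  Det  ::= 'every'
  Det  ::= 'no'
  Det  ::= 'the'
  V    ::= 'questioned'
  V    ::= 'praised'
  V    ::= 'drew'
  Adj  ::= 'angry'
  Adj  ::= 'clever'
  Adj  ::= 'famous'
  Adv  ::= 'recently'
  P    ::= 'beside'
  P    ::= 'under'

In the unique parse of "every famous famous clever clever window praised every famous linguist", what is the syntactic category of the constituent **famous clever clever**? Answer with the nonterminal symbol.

[S [NP [Det every] [AP [Adj famous] [AP [Adj famous] [AP [Adj clever] [AP [Adj clever]]]]] [N window]] [VP [V praised] [NP [Det every] [AP [Adj famous]] [N linguist]]]]
The span 'famous clever clever' is the AP node built by AP → Adj AP.

AP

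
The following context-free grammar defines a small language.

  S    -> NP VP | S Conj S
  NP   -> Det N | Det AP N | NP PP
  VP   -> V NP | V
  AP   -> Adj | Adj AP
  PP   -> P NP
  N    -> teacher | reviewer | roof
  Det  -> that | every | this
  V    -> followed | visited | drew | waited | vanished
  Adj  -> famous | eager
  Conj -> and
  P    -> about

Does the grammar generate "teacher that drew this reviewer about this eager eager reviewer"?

An N word can never sit immediately before a Det word in any string this grammar generates, so the substring 'teacher that' rules out a derivation.

Ungrammatical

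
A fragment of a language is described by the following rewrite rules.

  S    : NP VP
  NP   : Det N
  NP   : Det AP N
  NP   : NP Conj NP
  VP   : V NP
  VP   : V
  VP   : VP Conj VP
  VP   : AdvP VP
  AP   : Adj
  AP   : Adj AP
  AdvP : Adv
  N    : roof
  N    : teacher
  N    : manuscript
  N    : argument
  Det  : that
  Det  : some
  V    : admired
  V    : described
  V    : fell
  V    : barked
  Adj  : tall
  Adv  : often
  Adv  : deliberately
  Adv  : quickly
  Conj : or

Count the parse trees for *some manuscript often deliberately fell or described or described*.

Two of the 9 distinct bracketings:
[S [NP [Det some] [N manuscript]] [VP [VP [AdvP [Adv often]] [VP [AdvP [Adv deliberately]] [VP [V fell]]]] [Conj or] [VP [VP [V described]] [Conj or] [VP [V described]]]]]
[S [NP [Det some] [N manuscript]] [VP [VP [VP [AdvP [Adv often]] [VP [AdvP [Adv deliberately]] [VP [V fell]]]] [Conj or] [VP [V described]]] [Conj or] [VP [V described]]]]
The trees differ in how a recursive rule is bracketed over the same span.

9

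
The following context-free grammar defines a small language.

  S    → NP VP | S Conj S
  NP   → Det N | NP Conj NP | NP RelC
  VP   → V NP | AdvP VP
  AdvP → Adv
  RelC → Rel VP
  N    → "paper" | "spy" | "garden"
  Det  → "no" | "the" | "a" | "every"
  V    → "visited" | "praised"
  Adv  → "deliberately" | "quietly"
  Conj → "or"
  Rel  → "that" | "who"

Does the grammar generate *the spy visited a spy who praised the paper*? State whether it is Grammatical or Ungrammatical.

Grammatical

S
  NP
    Det: the
    N: spy
  VP
    V: visited
    NP
      NP
        Det: a
        N: spy
      RelC
        Rel: who
        VP
          V: praised
          NP
            Det: the
            N: paper
Every word is introduced by a lexical rule and the phrasal rules combine the resulting categories into a single S.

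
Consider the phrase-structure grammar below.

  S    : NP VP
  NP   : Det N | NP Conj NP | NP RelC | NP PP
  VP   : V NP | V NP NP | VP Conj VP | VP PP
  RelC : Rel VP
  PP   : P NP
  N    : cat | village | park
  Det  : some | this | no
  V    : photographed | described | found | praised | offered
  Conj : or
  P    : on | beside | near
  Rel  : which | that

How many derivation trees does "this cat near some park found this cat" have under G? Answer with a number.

1

[S [NP [NP [Det this] [N cat]] [PP [P near] [NP [Det some] [N park]]]] [VP [V found] [NP [Det this] [N cat]]]]
No rule offers an alternative attachment or grouping for any span, so this is the only derivation.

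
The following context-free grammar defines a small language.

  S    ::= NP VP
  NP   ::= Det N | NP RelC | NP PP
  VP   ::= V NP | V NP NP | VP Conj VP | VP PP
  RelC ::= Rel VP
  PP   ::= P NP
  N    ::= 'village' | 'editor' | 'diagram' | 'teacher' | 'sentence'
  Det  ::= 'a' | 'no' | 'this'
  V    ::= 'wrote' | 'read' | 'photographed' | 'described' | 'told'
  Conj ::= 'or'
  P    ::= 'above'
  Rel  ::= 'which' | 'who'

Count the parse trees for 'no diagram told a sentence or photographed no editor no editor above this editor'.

3

Two of the 3 distinct bracketings:
[S [NP [Det no] [N diagram]] [VP [VP [V told] [NP [Det a] [N sentence]]] [Conj or] [VP [V photographed] [NP [Det no] [N editor]] [NP [NP [Det no] [N editor]] [PP [P above] [NP [Det this] [N editor]]]]]]]
[S [NP [Det no] [N diagram]] [VP [VP [V told] [NP [Det a] [N sentence]]] [Conj or] [VP [VP [V photographed] [NP [Det no] [N editor]] [NP [Det no] [N editor]]] [PP [P above] [NP [Det this] [N editor]]]]]]
The difference turns on whether NP → NP PP is used at the relevant span, versus an alternative expansion of NP.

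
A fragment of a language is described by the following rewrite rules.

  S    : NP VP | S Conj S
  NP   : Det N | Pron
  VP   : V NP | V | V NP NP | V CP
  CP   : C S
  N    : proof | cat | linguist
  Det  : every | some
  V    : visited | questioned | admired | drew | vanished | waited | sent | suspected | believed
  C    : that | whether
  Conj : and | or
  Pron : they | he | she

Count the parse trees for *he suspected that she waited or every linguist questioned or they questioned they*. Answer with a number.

Two of the 5 distinct bracketings:
[S [NP [Pron he]] [VP [V suspected] [CP [C that] [S [S [NP [Pron she]] [VP [V waited]]] [Conj or] [S [S [NP [Det every] [N linguist]] [VP [V questioned]]] [Conj or] [S [NP [Pron they]] [VP [V questioned] [NP [Pron they]]]]]]]]]
[S [NP [Pron he]] [VP [V suspected] [CP [C that] [S [S [S [NP [Pron she]] [VP [V waited]]] [Conj or] [S [NP [Det every] [N linguist]] [VP [V questioned]]]] [Conj or] [S [NP [Pron they]] [VP [V questioned] [NP [Pron they]]]]]]]]
The trees differ in how a recursive rule is bracketed over the same span.

5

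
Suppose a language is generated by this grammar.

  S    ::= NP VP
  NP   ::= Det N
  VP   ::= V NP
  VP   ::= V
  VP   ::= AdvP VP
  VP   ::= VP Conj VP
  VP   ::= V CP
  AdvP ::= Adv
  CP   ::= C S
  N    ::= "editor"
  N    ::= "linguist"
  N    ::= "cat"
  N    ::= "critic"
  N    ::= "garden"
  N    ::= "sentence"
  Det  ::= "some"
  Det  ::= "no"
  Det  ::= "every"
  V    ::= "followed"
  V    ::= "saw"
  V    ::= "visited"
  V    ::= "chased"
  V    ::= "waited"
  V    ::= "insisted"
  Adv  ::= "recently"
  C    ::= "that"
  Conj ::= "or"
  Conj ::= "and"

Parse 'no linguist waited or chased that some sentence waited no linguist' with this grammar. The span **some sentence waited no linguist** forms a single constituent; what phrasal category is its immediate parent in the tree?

CP

S
  NP
    Det: no
    N: linguist
  VP
    VP
      V: waited
    Conj: or
    VP
      V: chased
      CP
        C: that
        S
          NP
            Det: some
            N: sentence
          VP
            V: waited
            NP
              Det: no
              N: linguist
The span 'some sentence waited no linguist' is the S node built by S → NP VP.
Its mother is the CP built by CP → C S.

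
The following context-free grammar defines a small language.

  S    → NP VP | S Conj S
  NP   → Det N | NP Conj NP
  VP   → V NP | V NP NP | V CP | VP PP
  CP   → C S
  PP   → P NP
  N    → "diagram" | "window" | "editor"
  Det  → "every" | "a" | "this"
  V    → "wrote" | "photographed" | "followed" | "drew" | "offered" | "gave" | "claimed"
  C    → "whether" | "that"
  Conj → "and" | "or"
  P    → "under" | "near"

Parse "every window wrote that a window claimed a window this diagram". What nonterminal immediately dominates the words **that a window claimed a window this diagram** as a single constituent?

[S [NP [Det every] [N window]] [VP [V wrote] [CP [C that] [S [NP [Det a] [N window]] [VP [V claimed] [NP [Det a] [N window]] [NP [Det this] [N diagram]]]]]]]
The span 'that a window claimed a window this diagram' is the CP node built by CP → C S.

CP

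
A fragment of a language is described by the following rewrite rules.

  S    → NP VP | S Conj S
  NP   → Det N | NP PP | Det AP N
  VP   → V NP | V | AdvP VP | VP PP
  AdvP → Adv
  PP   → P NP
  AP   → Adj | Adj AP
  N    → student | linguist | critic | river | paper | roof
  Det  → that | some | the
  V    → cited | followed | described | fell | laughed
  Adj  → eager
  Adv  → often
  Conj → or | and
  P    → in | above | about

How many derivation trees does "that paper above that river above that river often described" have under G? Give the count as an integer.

2

The two bracketings:
[S [NP [NP [Det that] [N paper]] [PP [P above] [NP [NP [Det that] [N river]] [PP [P above] [NP [Det that] [N river]]]]]] [VP [AdvP [Adv often]] [VP [V described]]]]
[S [NP [NP [NP [Det that] [N paper]] [PP [P above] [NP [Det that] [N river]]]] [PP [P above] [NP [Det that] [N river]]]] [VP [AdvP [Adv often]] [VP [V described]]]]
The trees differ in how a recursive rule is bracketed over the same span.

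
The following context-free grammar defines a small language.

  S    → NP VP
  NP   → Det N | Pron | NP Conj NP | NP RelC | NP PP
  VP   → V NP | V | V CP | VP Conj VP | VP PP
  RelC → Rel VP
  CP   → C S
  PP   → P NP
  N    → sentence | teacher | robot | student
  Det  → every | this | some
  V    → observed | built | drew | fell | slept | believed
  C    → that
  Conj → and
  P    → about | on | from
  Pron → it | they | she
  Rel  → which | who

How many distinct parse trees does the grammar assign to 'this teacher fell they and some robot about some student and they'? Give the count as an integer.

Two of the 6 distinct bracketings:
[S [NP [Det this] [N teacher]] [VP [V fell] [NP [NP [Pron they]] [Conj and] [NP [NP [NP [Det some] [N robot]] [PP [P about] [NP [Det some] [N student]]]] [Conj and] [NP [Pron they]]]]]]
[S [NP [Det this] [N teacher]] [VP [V fell] [NP [NP [Pron they]] [Conj and] [NP [NP [Det some] [N robot]] [PP [P about] [NP [NP [Det some] [N student]] [Conj and] [NP [Pron they]]]]]]]]
The trees differ in how a recursive rule is bracketed over the same span.

6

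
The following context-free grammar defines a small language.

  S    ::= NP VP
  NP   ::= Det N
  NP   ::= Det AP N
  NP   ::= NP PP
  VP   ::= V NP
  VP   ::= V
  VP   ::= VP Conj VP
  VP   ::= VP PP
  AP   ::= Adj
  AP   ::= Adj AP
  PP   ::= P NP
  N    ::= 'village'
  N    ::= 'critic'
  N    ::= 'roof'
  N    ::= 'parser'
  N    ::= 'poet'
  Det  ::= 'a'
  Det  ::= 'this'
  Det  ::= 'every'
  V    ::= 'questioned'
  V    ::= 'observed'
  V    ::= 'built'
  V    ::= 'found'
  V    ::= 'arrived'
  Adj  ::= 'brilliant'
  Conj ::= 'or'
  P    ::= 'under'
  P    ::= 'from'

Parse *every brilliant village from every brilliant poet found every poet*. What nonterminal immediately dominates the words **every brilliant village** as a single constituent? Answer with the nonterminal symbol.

S
  NP
    NP
      Det: every
      AP
        Adj: brilliant
      N: village
    PP
      P: from
      NP
        Det: every
        AP
          Adj: brilliant
        N: poet
  VP
    V: found
    NP
      Det: every
      N: poet
The span 'every brilliant village' is the NP node built by NP → Det AP N.

NP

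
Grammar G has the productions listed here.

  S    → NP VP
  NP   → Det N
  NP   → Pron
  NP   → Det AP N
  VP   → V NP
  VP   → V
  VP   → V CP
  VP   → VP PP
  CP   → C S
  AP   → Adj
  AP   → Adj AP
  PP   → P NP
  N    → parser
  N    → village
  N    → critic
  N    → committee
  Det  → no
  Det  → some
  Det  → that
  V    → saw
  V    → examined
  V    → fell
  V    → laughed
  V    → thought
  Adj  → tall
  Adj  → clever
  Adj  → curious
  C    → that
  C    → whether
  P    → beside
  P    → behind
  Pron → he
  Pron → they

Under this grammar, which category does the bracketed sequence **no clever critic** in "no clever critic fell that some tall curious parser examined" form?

NP

S
  NP
    Det: no
    AP
      Adj: clever
    N: critic
  VP
    V: fell
    CP
      C: that
      S
        NP
          Det: some
          AP
            Adj: tall
            AP
              Adj: curious
          N: parser
        VP
          V: examined
The span 'no clever critic' is the NP node built by NP → Det AP N.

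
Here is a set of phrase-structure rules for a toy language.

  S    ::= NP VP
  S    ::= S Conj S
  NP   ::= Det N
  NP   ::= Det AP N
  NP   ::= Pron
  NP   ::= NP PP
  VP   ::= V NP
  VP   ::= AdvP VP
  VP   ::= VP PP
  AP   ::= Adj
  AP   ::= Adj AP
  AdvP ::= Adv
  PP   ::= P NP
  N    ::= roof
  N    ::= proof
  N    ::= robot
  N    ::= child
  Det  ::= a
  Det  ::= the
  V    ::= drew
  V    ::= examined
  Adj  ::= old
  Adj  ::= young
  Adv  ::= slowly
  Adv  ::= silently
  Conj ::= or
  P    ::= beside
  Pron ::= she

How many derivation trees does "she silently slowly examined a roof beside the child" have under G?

4

Two of the 4 distinct bracketings:
[S [NP [Pron she]] [VP [AdvP [Adv silently]] [VP [AdvP [Adv slowly]] [VP [V examined] [NP [NP [Det a] [N roof]] [PP [P beside] [NP [Det the] [N child]]]]]]]]
[S [NP [Pron she]] [VP [AdvP [Adv silently]] [VP [AdvP [Adv slowly]] [VP [VP [V examined] [NP [Det a] [N roof]]] [PP [P beside] [NP [Det the] [N child]]]]]]]
The difference turns on whether NP → NP PP is used at the relevant span, versus an alternative expansion of NP.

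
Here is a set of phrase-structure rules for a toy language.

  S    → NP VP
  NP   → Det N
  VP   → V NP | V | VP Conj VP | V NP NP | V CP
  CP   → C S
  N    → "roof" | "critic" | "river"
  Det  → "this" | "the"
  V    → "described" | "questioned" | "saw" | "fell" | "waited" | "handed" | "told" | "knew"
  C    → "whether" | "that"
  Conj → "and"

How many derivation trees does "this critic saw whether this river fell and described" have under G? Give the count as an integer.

The two bracketings:
[S [NP [Det this] [N critic]] [VP [VP [V saw] [CP [C whether] [S [NP [Det this] [N river]] [VP [V fell]]]]] [Conj and] [VP [V described]]]]
[S [NP [Det this] [N critic]] [VP [V saw] [CP [C whether] [S [NP [Det this] [N river]] [VP [VP [V fell]] [Conj and] [VP [V described]]]]]]]
The trees differ in how a recursive rule is bracketed over the same span.

2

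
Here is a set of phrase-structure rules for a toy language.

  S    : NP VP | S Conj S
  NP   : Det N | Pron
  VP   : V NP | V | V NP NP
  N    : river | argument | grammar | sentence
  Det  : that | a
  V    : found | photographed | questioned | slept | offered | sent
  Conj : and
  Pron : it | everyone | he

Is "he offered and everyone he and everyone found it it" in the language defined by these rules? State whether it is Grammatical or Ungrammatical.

For S → NP VP, the only prefix that parses as NP is 'he', but the remainder 'offered and everyone he and everyone found it it' is not a VP under these rules. The alternative S rule S → S Conj S likewise has no satisfying split.

Ungrammatical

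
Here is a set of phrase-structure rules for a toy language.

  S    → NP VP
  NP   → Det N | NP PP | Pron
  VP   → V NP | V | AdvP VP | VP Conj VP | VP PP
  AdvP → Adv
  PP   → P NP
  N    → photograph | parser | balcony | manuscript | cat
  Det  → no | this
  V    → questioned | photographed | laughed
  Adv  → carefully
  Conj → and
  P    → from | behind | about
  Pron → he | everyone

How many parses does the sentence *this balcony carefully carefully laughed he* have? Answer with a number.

1

[S [NP [Det this] [N balcony]] [VP [AdvP [Adv carefully]] [VP [AdvP [Adv carefully]] [VP [V laughed] [NP [Pron he]]]]]]
No rule offers an alternative attachment or grouping for any span, so this is the only derivation.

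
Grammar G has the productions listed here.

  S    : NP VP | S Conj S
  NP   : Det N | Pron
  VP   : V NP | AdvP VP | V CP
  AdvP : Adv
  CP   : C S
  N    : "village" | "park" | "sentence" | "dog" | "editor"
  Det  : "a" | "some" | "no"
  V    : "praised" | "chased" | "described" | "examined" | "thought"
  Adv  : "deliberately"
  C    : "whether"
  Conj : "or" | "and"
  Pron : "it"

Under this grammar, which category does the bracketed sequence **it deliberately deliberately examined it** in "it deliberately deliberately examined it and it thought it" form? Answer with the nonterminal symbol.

S
  S
    NP
      Pron: it
    VP
      AdvP
        Adv: deliberately
      VP
        AdvP
          Adv: deliberately
        VP
          V: examined
          NP
            Pron: it
  Conj: and
  S
    NP
      Pron: it
    VP
      V: thought
      NP
        Pron: it
The span 'it deliberately deliberately examined it' is the S node built by S → NP VP.

S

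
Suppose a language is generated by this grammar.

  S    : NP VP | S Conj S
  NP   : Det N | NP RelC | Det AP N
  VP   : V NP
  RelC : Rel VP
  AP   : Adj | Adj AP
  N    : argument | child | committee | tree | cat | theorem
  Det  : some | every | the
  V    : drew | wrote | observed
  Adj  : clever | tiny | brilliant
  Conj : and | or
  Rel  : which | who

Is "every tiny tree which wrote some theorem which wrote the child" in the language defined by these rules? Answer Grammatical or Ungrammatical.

For S → NP VP, every NP-prefix leaves a non-VP remainder: after 'every tiny tree' the remainder is not a VP; after 'every tiny tree which wrote some theorem' the remainder is not a VP. The alternative S rule S → S Conj S likewise has no satisfying split.

Ungrammatical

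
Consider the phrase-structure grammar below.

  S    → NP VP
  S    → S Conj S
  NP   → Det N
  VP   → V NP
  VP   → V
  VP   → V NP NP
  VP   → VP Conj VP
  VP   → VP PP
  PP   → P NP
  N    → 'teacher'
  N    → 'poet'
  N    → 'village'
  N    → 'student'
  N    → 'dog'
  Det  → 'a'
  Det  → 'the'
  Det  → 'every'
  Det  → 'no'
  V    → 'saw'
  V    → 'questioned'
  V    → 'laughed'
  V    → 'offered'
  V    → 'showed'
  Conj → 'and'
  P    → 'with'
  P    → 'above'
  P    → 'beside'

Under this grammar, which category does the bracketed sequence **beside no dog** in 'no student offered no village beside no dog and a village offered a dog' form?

PP

[S [S [NP [Det no] [N student]] [VP [VP [V offered] [NP [Det no] [N village]]] [PP [P beside] [NP [Det no] [N dog]]]]] [Conj and] [S [NP [Det a] [N village]] [VP [V offered] [NP [Det a] [N dog]]]]]
The span 'beside no dog' is the PP node built by PP → P NP.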